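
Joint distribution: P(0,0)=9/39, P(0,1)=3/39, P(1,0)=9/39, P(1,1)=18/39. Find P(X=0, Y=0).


Read from table: P(X=0, Y=0) = 9/39 = 3/13

3/13


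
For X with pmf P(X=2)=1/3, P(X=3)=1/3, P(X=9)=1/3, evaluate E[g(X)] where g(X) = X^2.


E[X^2] = sum(g(x)*P(x))
= 4*1/3 + 9*1/3 + 81*1/3
= 94/3

94/3


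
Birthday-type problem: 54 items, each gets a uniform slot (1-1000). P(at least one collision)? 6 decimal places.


P(all different) = prod((1000-i)/1000 for i=0..53) = 0.232882
P(at least one match) = 1 - 0.232882 = 0.767118

0.767118


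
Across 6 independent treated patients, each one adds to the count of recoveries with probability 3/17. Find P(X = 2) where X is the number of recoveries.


P(X=2) = C(6,2) * p^2 * (1-p)^4
= 15 * 9/289 * 38416/83521
= 5186160/24137569

5186160/24137569


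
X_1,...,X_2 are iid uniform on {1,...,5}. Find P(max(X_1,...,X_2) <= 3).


P(max <= 3) = P(all X_i <= 3) = (P(X_1 <= 3))^2
= (3/5)^2 = 9/25

9/25


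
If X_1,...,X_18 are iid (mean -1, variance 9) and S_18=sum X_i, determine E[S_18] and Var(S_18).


E[S_n] = n*mu = 18*-1 = -18
Var(S_n) = n*sigma^2 = 18*9 = 162

E[S_18]=-18, Var(S_18)=162


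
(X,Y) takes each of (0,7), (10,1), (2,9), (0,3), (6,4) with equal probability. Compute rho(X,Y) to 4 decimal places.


Cov(X,Y) = -6.8800, Var(X) = 15.0400, Var(Y) = 8.1600
rho = Cov/(sqrt(VarX)*sqrt(VarY)) = -0.6210

-0.6210


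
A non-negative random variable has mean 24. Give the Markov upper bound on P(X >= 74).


Markov: P(X >= a) <= E[X]/a
P(X >= 74) <= 24/74 = 12/37

12/37


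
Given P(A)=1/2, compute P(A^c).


P(A') = 1 - P(A) = 1 - 1/2 = 1/2

1/2


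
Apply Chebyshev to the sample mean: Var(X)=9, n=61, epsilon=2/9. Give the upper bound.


Var(Xbar) = Var(X)/n = 9/61
Chebyshev: P(|Xbar-mu| >= 2/9) <= Var(Xbar)/(2/9)^2 = (9/61)/(4/81) = 729/244
Bound exceeds 1, so trivial bound: 1

1


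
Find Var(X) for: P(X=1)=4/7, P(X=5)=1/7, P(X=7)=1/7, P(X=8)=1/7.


E[X] = 24/7, E[X^2] = 142/7
Var(X) = E[X^2] - (E[X])^2 = 142/7 - (24/7)^2 = 418/49

418/49


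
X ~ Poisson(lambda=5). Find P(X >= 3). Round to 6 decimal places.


P(X>=3) = 1 - P(X<=2) = 1 - (e^(-5)*5^0/0! + e^(-5)*5^1/1! + e^(-5)*5^2/2!)
≈ 1 - (0.0067379470 + 0.0336897350 + 0.0842243375)
= 1 - 0.1246520195 = 0.8753479805
≈ 0.875348

0.875348


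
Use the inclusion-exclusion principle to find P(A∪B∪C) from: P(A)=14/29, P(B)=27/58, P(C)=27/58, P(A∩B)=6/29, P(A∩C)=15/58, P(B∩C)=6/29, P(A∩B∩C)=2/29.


P(A∪B∪C) = P(A)+P(B)+P(C) - P(AB)-P(AC)-P(BC) + P(ABC)
= 14/29+27/58+27/58 - 6/29-15/58-6/29 + 2/29
= 47/58

47/58


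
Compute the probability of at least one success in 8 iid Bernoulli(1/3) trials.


P(at least one) = 1 - P(none)
P(none) = (1 - 1/3)^8 = (2/3)^8 = 256/6561
P(at least one) = 1 - 256/6561 = 6305/6561

6305/6561


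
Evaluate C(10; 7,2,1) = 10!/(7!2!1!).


10! = 3628800
Denominator: 7!=5040 * 2!=2 * 1!=1
Coefficient = 3628800 / 10080 = 360

360


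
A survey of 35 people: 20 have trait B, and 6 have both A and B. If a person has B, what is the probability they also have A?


P(A|B) = P(A∩B)/P(B) = (6/35)/(20/35) = 6/20 = 3/10

3/10


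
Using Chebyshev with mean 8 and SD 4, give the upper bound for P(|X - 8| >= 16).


k = 16/4 = 4
Chebyshev: P(|X-mu| >= k*sigma) <= 1/k^2 = 1/4^2 = 1/16

1/16


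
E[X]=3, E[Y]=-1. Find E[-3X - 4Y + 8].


E[-3X - 4Y + 8] = -3*E[X] - 4*E[Y] + 8
= (-3)*(3) + (-4)*(-1) + (8)
= -9 + 4 + 8 = 3

3


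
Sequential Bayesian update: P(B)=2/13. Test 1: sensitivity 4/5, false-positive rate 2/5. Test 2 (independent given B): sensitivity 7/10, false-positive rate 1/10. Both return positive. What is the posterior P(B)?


After test 1: P(+) = 4/5*2/13 + 2/5*11/13 = 6/13
P(B|+) = (8/65)/(6/13) = 4/15
After test 2 (use post1 as new prior): P(+) = 7/10*4/15 + 1/10*11/15 = 13/50
P(B|+,+) = (14/75)/(13/50) = 28/39

28/39


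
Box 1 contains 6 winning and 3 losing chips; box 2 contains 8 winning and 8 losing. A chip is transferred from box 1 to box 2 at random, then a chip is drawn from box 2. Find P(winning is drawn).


P(transfer winning) = 6/9 = 2/3; P(transfer losing) = 1/3
If winning transferred: Urn II has 9 winning of 17, so P(winning|winning moved) = 9/17
If losing transferred: Urn II has 8 winning of 17, so P(winning|losing moved) = 8/17
By total probability: P(winning) = 2/3*9/17 + 1/3*8/17 = 26/51

26/51


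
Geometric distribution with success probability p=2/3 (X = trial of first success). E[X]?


For geometric (trials until first success), E[X] = 1/p = 1/(2/3) = 3/2

3/2


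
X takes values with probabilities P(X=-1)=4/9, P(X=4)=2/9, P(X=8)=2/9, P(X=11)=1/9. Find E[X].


E[X] = sum(x * P(x))
= -1*4/9 + 4*2/9 + 8*2/9 + 11*1/9
= 31/9

31/9


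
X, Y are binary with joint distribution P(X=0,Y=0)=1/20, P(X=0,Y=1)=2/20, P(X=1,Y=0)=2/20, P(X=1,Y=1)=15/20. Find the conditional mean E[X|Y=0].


P(Y=0) = 3/20
E[X|Y=0] = (0*1 + 1*2)/3 = 2/3

2/3


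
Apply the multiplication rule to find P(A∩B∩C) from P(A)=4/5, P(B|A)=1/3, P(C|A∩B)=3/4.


P(A∩B∩C) = P(A) * P(B|A) * P(C|A∩B)
= 4/5 * 1/3 * 3/4
= 4/15 * 3/4 = 1/5

1/5


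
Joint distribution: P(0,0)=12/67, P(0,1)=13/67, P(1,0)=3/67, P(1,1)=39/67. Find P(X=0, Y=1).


Read from table: P(X=0, Y=1) = 13/67

13/67


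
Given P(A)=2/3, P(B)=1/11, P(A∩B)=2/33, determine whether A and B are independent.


P(A)*P(B) = 2/3*1/11 = 2/33
P(A∩B) = 2/33, which equals P(A)P(B), so independent

Yes, A and B are independent


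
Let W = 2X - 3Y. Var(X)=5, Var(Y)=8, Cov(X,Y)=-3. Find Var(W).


Var(2X - 3Y) = 2^2*Var(X) + (-3)^2*Var(Y) + 2*2*(-3)*Cov(X,Y)
= 4*5 + 9*8 - 12*(-3)
= 20 + 72 + 36 = 128

128


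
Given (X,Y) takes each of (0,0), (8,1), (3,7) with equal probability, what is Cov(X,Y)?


E[X]=11/3, E[Y]=8/3, E[XY]=29/3
Cov(X,Y) = E[XY] - E[X]E[Y] = 29/3 - 11/3*8/3 = -1/9

-1/9


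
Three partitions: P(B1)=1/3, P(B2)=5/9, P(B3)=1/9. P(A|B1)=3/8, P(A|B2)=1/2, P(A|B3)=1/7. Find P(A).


P(A) = P(A|B1)P(B1) + P(A|B2)P(B2) + P(A|B3)P(B3)
= 3/8*1/3 + 1/2*5/9 + 1/7*1/9
= 1/8 + 5/18 + 1/63 = 211/504

211/504


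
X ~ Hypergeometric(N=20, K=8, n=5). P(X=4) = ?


P(X=4) = C(8,4)*C(12,1) / C(20,5)
= 70*12 / 15504
= 840/15504 = 35/646

35/646


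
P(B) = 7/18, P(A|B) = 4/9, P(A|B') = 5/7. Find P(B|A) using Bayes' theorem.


P(A) = P(A|B)P(B) + P(A|B')P(B') = 4/9*7/18 + 5/7*11/18 = 691/1134
P(B|A) = P(A|B)P(B)/P(A) = (14/81)/(691/1134) = 196/691

196/691


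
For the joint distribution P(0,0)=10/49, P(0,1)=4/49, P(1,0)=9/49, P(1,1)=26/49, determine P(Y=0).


P(Y=0) = P(0,0)+P(1,0) = 10/49 + 9/49 = 19/49

19/49


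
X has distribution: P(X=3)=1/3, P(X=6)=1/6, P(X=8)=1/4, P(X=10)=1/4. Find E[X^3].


E[X^3] = sum(g(x)*P(x))
= 27*1/3 + 216*1/6 + 512*1/4 + 1000*1/4
= 423

423


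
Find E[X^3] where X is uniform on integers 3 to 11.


E[X^3] = (1/9) * sum(x^3 for x=3..11)
= 4347/9 = 483

483


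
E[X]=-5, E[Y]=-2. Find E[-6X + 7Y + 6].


E[-6X + 7Y + 6] = -6*E[X] + 7*E[Y] + 6
= (-6)*(-5) + (7)*(-2) + (6)
= 30 - 14 + 6 = 22

22


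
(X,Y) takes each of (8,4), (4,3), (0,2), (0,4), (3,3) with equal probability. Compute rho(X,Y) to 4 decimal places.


Cov(X,Y) = 1.0000, Var(X) = 8.8000, Var(Y) = 0.5600
rho = Cov/(sqrt(VarX)*sqrt(VarY)) = 0.4505

0.4505


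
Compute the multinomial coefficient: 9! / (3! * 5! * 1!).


9! = 362880
Denominator: 3!=6 * 5!=120 * 1!=1
Coefficient = 362880 / 720 = 504

504


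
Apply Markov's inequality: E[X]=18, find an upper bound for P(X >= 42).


Markov: P(X >= a) <= E[X]/a
P(X >= 42) <= 18/42 = 3/7

3/7


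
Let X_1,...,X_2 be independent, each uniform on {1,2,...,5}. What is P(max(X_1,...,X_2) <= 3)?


P(max <= 3) = P(all X_i <= 3) = (P(X_1 <= 3))^2
= (3/5)^2 = 9/25

9/25


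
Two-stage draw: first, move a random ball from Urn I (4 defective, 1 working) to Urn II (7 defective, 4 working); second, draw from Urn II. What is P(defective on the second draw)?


P(transfer defective) = 4/5; P(transfer working) = 1/5
If defective transferred: Urn II has 8 defective of 12, so P(defective|defective moved) = 2/3
If working transferred: Urn II has 7 defective of 12, so P(defective|working moved) = 7/12
By total probability: P(defective) = 4/5*2/3 + 1/5*7/12 = 13/20

13/20


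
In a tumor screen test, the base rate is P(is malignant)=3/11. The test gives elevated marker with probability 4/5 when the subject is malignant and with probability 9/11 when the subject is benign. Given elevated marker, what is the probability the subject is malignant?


P(A) = P(A|B)P(B) + P(A|B')P(B') = 4/5*3/11 + 9/11*8/11 = 492/605
P(B|A) = P(A|B)P(B)/P(A) = (12/55)/(492/605) = 11/41

11/41


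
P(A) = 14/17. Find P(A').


P(A') = 1 - P(A) = 1 - 14/17 = 3/17

3/17


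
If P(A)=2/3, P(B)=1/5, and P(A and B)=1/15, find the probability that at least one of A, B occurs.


P(A∪B) = P(A) + P(B) - P(A∩B)
= 2/3 + 1/5 - 1/15 = 4/5

4/5


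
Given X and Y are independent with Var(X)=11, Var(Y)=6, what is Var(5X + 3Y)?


Independence => Cov(X,Y)=0
Var(5X + 3Y) = 5^2*Var(X) + 3^2*Var(Y)
= 25*11 + 9*6 = 329

329


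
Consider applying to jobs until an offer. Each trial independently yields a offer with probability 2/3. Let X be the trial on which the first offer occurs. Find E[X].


For geometric (trials until first success), E[X] = 1/p = 1/(2/3) = 3/2

3/2


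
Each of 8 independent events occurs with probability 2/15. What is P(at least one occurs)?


P(at least one) = 1 - P(none)
P(none) = (1 - 2/15)^8 = (13/15)^8 = 815730721/2562890625
P(at least one) = 1 - 815730721/2562890625 = 1747159904/2562890625

1747159904/2562890625


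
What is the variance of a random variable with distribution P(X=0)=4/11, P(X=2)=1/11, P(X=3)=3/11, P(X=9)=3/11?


E[X] = 38/11, E[X^2] = 274/11
Var(X) = E[X^2] - (E[X])^2 = 274/11 - (38/11)^2 = 1570/121

1570/121


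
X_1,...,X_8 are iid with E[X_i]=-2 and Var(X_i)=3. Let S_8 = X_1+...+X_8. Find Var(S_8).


By independence, Var(S_n) = n*Var(X_1) = 8*3 = 24

24


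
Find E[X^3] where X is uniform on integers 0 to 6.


E[X^3] = (1/7) * sum(x^3 for x=0..6)
= 441/7 = 63

63


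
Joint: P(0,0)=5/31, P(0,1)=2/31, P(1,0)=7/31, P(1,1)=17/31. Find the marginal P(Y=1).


P(Y=1) = P(0,1)+P(1,1) = 2/31 + 17/31 = 19/31

19/31


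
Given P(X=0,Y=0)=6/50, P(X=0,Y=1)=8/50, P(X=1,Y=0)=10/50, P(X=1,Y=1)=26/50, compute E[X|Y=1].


P(Y=1) = 34/50
E[X|Y=1] = (0*8 + 1*26)/34 = 26/34 = 13/17

13/17


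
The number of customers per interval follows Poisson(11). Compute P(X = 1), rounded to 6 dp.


P(X=1) = e^(-11) * 11^1 / 1!
≈ 0.00001670170079 * 11 / 1
≈ 0.000184

0.000184


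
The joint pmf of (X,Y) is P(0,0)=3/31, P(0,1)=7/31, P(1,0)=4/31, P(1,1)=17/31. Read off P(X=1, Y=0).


Read from table: P(X=1, Y=0) = 4/31

4/31


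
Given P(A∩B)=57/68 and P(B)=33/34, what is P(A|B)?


P(A|B) = P(A∩B)/P(B) = (114/136)/(132/136) = 114/132 = 19/22

19/22


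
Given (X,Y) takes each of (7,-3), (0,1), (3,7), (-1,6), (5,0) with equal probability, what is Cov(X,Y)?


E[X]=14/5, E[Y]=11/5, E[XY]=-6/5
Cov(X,Y) = E[XY] - E[X]E[Y] = -6/5 - 14/5*11/5 = -184/25

-184/25


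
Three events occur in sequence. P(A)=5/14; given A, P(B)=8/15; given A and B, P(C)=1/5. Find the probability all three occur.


P(A∩B∩C) = P(A) * P(B|A) * P(C|A∩B)
= 5/14 * 8/15 * 1/5
= 4/21 * 1/5 = 4/105

4/105


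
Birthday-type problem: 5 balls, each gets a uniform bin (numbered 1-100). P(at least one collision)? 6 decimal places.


P(all different) = prod((100-i)/100 for i=0..4) = 0.903450
P(at least one match) = 1 - 0.903450 = 0.096550

0.096550


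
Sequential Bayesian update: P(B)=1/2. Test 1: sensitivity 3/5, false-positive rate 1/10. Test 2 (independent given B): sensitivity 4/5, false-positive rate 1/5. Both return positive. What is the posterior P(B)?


After test 1: P(+) = 3/5*1/2 + 1/10*1/2 = 7/20
P(B|+) = (3/10)/(7/20) = 6/7
After test 2 (use post1 as new prior): P(+) = 4/5*6/7 + 1/5*1/7 = 5/7
P(B|+,+) = (24/35)/(5/7) = 24/25

24/25


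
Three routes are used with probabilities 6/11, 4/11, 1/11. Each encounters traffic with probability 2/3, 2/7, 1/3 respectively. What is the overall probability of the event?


P(A) = P(A|B1)P(B1) + P(A|B2)P(B2) + P(A|B3)P(B3)
= 2/3*6/11 + 2/7*4/11 + 1/3*1/11
= 4/11 + 8/77 + 1/33 = 115/231

115/231


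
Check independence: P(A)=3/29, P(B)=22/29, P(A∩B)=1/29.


P(A)*P(B) = 3/29*22/29 = 66/841
P(A∩B) = 1/29 != 66/841, so not independent

No, A and B are not independent


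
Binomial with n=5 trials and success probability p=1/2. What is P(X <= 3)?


P(X<=3) = P(X=0) + P(X=1) + P(X=2) + P(X=3)
= 1/32 + 5/32 + 5/16 + 5/16
= 13/16

13/16


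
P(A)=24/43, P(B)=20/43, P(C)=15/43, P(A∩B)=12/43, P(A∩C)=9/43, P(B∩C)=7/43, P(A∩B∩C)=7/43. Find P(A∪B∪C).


P(A∪B∪C) = P(A)+P(B)+P(C) - P(AB)-P(AC)-P(BC) + P(ABC)
= 24/43+20/43+15/43 - 12/43-9/43-7/43 + 7/43
= 38/43

38/43


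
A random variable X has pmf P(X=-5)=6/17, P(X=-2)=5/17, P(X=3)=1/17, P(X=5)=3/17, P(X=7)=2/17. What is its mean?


E[X] = sum(x * P(x))
= -5*6/17 - 2*5/17 + 3*1/17 + 5*3/17 + 7*2/17
= -8/17

-8/17


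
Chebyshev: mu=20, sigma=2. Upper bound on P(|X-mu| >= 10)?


k = 10/2 = 5
Chebyshev: P(|X-mu| >= k*sigma) <= 1/k^2 = 1/5^2 = 1/25

1/25


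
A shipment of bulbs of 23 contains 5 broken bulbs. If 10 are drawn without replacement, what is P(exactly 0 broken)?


P(X=0) = C(5,0)*C(18,10) / C(23,10)
= 1*43758 / 1144066
= 43758/1144066 = 117/3059

117/3059


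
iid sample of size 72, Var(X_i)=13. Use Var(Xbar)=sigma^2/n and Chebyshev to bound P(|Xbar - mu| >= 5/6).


Var(Xbar) = Var(X)/n = 13/72
Chebyshev: P(|Xbar-mu| >= 5/6) <= Var(Xbar)/(5/6)^2 = (13/72)/(25/36) = 13/50

13/50


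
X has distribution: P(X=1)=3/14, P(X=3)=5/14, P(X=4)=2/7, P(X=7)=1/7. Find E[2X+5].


E[2X+5] = sum(g(x)*P(x))
= 7*3/14 + 11*5/14 + 13*2/7 + 19*1/7
= 83/7

83/7


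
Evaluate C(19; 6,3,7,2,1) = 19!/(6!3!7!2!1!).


19! = 121645100408832000
Denominator: 6!=720 * 3!=6 * 7!=5040 * 2!=2 * 1!=1
Coefficient = 121645100408832000 / 43545600 = 2793510720

2793510720


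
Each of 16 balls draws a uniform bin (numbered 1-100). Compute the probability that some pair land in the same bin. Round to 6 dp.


P(all different) = prod((100-i)/100 for i=0..15) = 0.281592
P(at least one match) = 1 - 0.281592 = 0.718408

0.718408


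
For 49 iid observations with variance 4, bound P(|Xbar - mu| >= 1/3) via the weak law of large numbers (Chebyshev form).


Var(Xbar) = Var(X)/n = 4/49
Chebyshev: P(|Xbar-mu| >= 1/3) <= Var(Xbar)/(1/3)^2 = (4/49)/(1/9) = 36/49

36/49


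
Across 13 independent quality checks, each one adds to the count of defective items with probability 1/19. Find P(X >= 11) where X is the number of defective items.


P(X>=11) = P(X=11) + P(X=12) + P(X=13)
= 25272/42052983462257059 + 234/42052983462257059 + 1/42052983462257059
= 25507/42052983462257059

25507/42052983462257059


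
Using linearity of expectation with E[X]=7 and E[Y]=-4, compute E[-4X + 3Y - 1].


E[-4X + 3Y - 1] = -4*E[X] + 3*E[Y] - 1
= (-4)*(7) + (3)*(-4) + (-1)
= -28 - 12 - 1 = -41

-41


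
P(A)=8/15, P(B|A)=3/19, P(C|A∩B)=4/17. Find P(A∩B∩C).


P(A∩B∩C) = P(A) * P(B|A) * P(C|A∩B)
= 8/15 * 3/19 * 4/17
= 8/95 * 4/17 = 32/1615

32/1615


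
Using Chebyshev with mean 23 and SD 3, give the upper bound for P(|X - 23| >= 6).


k = 6/3 = 2
Chebyshev: P(|X-mu| >= k*sigma) <= 1/k^2 = 1/2^2 = 1/4

1/4


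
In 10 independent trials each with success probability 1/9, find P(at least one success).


P(at least one) = 1 - P(none)
P(none) = (1 - 1/9)^10 = (8/9)^10 = 1073741824/3486784401
P(at least one) = 1 - 1073741824/3486784401 = 2413042577/3486784401

2413042577/3486784401


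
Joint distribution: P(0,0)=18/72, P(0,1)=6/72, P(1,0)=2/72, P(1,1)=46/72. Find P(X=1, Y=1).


Read from table: P(X=1, Y=1) = 46/72 = 23/36

23/36


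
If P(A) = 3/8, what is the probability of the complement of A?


P(A') = 1 - P(A) = 1 - 3/8 = 5/8

5/8


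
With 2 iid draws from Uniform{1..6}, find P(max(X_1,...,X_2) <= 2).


P(max <= 2) = P(all X_i <= 2) = (P(X_1 <= 2))^2
= (2/6)^2 = (1/3)^2 = 1/9

1/9


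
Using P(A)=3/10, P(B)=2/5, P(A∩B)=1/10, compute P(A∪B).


P(A∪B) = P(A) + P(B) - P(A∩B)
= 3/10 + 2/5 - 1/10 = 3/5

3/5


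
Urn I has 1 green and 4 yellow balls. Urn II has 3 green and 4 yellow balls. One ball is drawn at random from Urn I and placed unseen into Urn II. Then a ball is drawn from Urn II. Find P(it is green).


P(transfer green) = 1/5; P(transfer yellow) = 4/5
If green transferred: Urn II has 4 green of 8, so P(green|green moved) = 1/2
If yellow transferred: Urn II has 3 green of 8, so P(green|yellow moved) = 3/8
By total probability: P(green) = 1/5*1/2 + 4/5*3/8 = 2/5

2/5


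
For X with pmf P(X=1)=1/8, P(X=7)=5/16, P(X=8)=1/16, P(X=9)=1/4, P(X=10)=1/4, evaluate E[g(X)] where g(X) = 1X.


E[1X] = sum(g(x)*P(x))
= 1*1/8 + 7*5/16 + 8*1/16 + 9*1/4 + 10*1/4
= 121/16

121/16


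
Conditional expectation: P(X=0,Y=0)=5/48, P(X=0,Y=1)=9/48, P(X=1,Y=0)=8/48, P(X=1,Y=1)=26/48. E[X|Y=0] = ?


P(Y=0) = 13/48
E[X|Y=0] = (0*5 + 1*8)/13 = 8/13

8/13


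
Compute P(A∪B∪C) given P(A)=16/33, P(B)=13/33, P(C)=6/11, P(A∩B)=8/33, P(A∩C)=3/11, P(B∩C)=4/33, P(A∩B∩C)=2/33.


P(A∪B∪C) = P(A)+P(B)+P(C) - P(AB)-P(AC)-P(BC) + P(ABC)
= 16/33+13/33+6/11 - 8/33-3/11-4/33 + 2/33
= 28/33

28/33


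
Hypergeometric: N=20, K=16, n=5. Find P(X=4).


P(X=4) = C(16,4)*C(4,1) / C(20,5)
= 1820*4 / 15504
= 7280/15504 = 455/969

455/969


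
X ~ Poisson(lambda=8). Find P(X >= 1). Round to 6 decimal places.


P(X>=1) = 1 - P(X<=0) = 1 - (e^(-8)*8^0/0!)
≈ 1 - 0.0003354626 = 0.9996645374
≈ 0.999665

0.999665


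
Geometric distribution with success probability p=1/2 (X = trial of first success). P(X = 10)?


P(X=10) = (1-p)^9 * p = (1/2)^9 * 1/2
= 1/512 * 1/2 = 1/1024

1/1024


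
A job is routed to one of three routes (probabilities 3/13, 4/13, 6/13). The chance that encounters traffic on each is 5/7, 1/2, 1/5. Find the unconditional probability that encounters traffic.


P(A) = P(A|B1)P(B1) + P(A|B2)P(B2) + P(A|B3)P(B3)
= 5/7*3/13 + 1/2*4/13 + 1/5*6/13
= 15/91 + 2/13 + 6/65 = 187/455

187/455


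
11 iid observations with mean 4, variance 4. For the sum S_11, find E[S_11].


E[S_n] = n*E[X_1] = 11*4 = 44

44


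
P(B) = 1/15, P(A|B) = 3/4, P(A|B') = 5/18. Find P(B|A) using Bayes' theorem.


P(A) = P(A|B)P(B) + P(A|B')P(B') = 3/4*1/15 + 5/18*14/15 = 167/540
P(B|A) = P(A|B)P(B)/P(A) = (1/20)/(167/540) = 27/167

27/167


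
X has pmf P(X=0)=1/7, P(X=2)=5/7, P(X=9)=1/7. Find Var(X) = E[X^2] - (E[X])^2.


E[X] = 19/7, E[X^2] = 101/7
Var(X) = E[X^2] - (E[X])^2 = 101/7 - (19/7)^2 = 346/49

346/49


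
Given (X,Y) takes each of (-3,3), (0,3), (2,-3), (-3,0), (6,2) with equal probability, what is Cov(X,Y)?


E[X]=2/5, E[Y]=1, E[XY]=-3/5
Cov(X,Y) = E[XY] - E[X]E[Y] = -3/5 - 2/5*1 = -1

-1


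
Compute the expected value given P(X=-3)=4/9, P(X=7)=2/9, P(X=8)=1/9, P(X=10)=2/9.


E[X] = sum(x * P(x))
= -3*4/9 + 7*2/9 + 8*1/9 + 10*2/9
= 10/3

10/3


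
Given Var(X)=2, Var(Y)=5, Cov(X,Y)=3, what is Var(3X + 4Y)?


Var(3X + 4Y) = 3^2*Var(X) + 4^2*Var(Y) + 2*3*4*Cov(X,Y)
= 9*2 + 16*5 + 24*3
= 18 + 80 + 72 = 170

170


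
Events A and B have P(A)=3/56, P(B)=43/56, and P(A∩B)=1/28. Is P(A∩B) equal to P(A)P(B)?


P(A)*P(B) = 3/56*43/56 = 129/3136
P(A∩B) = 1/28 != 129/3136, so not independent

No, A and B are not independent


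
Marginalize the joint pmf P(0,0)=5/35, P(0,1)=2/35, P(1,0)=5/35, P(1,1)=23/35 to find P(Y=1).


P(Y=1) = P(0,1)+P(1,1) = 2/35 + 23/35 = 25/35 = 5/7

5/7


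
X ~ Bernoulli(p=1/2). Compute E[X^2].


For Bernoulli: X in {0,1}
E[X^2] = 0^2*(1-1/2) + 1^2*1/2 = 1/2

1/2


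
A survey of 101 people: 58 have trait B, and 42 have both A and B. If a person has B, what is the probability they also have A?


P(A|B) = P(A∩B)/P(B) = (42/101)/(58/101) = 42/58 = 21/29

21/29


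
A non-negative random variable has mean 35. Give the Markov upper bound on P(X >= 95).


Markov: P(X >= a) <= E[X]/a
P(X >= 95) <= 35/95 = 7/19

7/19


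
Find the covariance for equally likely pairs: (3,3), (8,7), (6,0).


E[X]=17/3, E[Y]=10/3, E[XY]=65/3
Cov(X,Y) = E[XY] - E[X]E[Y] = 65/3 - 17/3*10/3 = 25/9

25/9


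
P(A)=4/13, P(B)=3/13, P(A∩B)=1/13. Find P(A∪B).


P(A∪B) = P(A) + P(B) - P(A∩B)
= 4/13 + 3/13 - 1/13 = 6/13

6/13


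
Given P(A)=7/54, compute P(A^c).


P(A') = 1 - P(A) = 1 - 7/54 = 47/54

47/54


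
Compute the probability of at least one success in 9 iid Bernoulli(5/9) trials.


P(at least one) = 1 - P(none)
P(none) = (1 - 5/9)^9 = (4/9)^9 = 262144/387420489
P(at least one) = 1 - 262144/387420489 = 387158345/387420489

387158345/387420489


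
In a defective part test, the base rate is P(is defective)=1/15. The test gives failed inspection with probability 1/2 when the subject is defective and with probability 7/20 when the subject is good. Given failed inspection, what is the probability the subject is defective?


P(A) = P(A|B)P(B) + P(A|B')P(B') = 1/2*1/15 + 7/20*14/15 = 9/25
P(B|A) = P(A|B)P(B)/P(A) = (1/30)/(9/25) = 5/54

5/54


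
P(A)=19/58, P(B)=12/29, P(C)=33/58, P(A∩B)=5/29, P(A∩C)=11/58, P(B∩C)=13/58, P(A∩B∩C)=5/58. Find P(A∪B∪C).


P(A∪B∪C) = P(A)+P(B)+P(C) - P(AB)-P(AC)-P(BC) + P(ABC)
= 19/58+12/29+33/58 - 5/29-11/58-13/58 + 5/58
= 47/58

47/58


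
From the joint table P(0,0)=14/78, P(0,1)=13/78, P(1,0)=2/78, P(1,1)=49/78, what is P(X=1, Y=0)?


Read from table: P(X=1, Y=0) = 2/78 = 1/39

1/39


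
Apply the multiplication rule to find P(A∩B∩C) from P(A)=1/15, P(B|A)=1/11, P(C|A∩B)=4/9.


P(A∩B∩C) = P(A) * P(B|A) * P(C|A∩B)
= 1/15 * 1/11 * 4/9
= 1/165 * 4/9 = 4/1485

4/1485


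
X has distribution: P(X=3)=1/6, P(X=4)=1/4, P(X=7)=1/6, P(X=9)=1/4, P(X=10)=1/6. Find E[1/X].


E[1/X] = sum(g(x)*P(x))
= 1/3*1/6 + 1/4*1/4 + 1/7*1/6 + 1/9*1/4 + 1/10*1/6
= 313/1680

313/1680


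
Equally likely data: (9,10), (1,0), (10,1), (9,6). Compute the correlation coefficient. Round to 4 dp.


Cov(X,Y) = 7.6875, Var(X) = 13.1875, Var(Y) = 16.1875
rho = Cov/(sqrt(VarX)*sqrt(VarY)) = 0.5262

0.5262


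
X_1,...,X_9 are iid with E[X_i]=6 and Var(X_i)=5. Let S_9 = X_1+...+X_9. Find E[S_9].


E[S_n] = n*E[X_1] = 9*6 = 54

54


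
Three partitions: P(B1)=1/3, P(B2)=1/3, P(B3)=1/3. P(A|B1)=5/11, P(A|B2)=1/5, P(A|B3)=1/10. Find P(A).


P(A) = P(A|B1)P(B1) + P(A|B2)P(B2) + P(A|B3)P(B3)
= 5/11*1/3 + 1/5*1/3 + 1/10*1/3
= 5/33 + 1/15 + 1/30 = 83/330

83/330


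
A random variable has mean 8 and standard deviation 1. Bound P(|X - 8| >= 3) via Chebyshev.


k = 3/1 = 3
Chebyshev: P(|X-mu| >= k*sigma) <= 1/k^2 = 1/3^2 = 1/9

1/9


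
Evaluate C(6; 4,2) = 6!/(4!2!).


6! = 720
Denominator: 4!=24 * 2!=2
Coefficient = 720 / 48 = 15

15


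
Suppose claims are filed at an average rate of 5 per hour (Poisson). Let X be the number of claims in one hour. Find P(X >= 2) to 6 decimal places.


P(X>=2) = 1 - P(X<=1) = 1 - (e^(-5)*5^0/0! + e^(-5)*5^1/1!)
≈ 1 - (0.0067379470 + 0.0336897350)
= 1 - 0.0404276820 = 0.9595723180
≈ 0.959572

0.959572


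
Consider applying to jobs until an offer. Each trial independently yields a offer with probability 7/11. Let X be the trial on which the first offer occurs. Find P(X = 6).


P(X=6) = (1-p)^5 * p = (4/11)^5 * 7/11
= 1024/161051 * 7/11 = 7168/1771561

7168/1771561


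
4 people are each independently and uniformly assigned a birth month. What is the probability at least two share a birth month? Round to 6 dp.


P(all different) = prod((12-i)/12 for i=0..3) = 0.572917
P(at least one match) = 1 - 0.572917 = 0.427083

0.427083


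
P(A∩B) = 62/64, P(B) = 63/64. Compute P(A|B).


P(A|B) = P(A∩B)/P(B) = (62/64)/(63/64) = 62/63

62/63


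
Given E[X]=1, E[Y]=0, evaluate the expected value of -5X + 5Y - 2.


E[-5X + 5Y - 2] = -5*E[X] + 5*E[Y] - 2
= (-5)*(1) + (5)*(0) + (-2)
= -5 + 0 - 2 = -7

-7


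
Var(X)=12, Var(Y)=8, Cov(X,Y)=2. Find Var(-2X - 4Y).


Var(-2X - 4Y) = (-2)^2*Var(X) + (-4)^2*Var(Y) + 2*(-2)*(-4)*Cov(X,Y)
= 4*12 + 16*8 + 16*2
= 48 + 128 + 32 = 208

208


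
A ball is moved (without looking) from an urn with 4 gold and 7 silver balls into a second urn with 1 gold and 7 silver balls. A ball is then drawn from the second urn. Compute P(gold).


P(transfer gold) = 4/11; P(transfer silver) = 7/11
If gold transferred: Urn II has 2 gold of 9, so P(gold|gold moved) = 2/9
If silver transferred: Urn II has 1 gold of 9, so P(gold|silver moved) = 1/9
By total probability: P(gold) = 4/11*2/9 + 7/11*1/9 = 5/33

5/33


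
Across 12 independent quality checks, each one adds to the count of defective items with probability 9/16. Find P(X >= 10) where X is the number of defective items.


P(X>=10) = P(X=10) + P(X=11) + P(X=12)
= 5638130376417/140737488355328 + 659002251789/70368744177664 + 282429536481/281474976710656
= 14194699296471/281474976710656

14194699296471/281474976710656


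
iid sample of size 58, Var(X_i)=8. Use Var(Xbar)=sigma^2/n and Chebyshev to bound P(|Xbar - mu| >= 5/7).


Var(Xbar) = Var(X)/n = 8/58
Chebyshev: P(|Xbar-mu| >= 5/7) <= Var(Xbar)/(5/7)^2 = (4/29)/(25/49) = 196/725

196/725


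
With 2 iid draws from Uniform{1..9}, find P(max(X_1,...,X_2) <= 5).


P(max <= 5) = P(all X_i <= 5) = (P(X_1 <= 5))^2
= (5/9)^2 = 25/81

25/81


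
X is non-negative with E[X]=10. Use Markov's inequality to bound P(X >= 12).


Markov: P(X >= a) <= E[X]/a
P(X >= 12) <= 10/12 = 5/6

5/6


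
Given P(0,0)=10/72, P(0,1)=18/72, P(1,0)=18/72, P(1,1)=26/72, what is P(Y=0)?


P(Y=0) = P(0,0)+P(1,0) = 10/72 + 18/72 = 28/72 = 7/18

7/18


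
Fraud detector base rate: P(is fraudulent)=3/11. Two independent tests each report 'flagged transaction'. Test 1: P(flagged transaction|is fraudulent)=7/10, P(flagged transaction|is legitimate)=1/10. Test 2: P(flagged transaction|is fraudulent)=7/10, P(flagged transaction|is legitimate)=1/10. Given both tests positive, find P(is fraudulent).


After test 1: P(+) = 7/10*3/11 + 1/10*8/11 = 29/110
P(B|+) = (21/110)/(29/110) = 21/29
After test 2 (use post1 as new prior): P(+) = 7/10*21/29 + 1/10*8/29 = 31/58
P(B|+,+) = (147/290)/(31/58) = 147/155

147/155


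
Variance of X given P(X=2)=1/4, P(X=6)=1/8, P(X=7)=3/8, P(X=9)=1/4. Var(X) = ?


E[X] = 49/8, E[X^2] = 353/8
Var(X) = E[X^2] - (E[X])^2 = 353/8 - (49/8)^2 = 423/64

423/64


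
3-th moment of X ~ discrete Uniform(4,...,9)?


E[X^3] = (1/6) * sum(x^3 for x=4..9)
= 1989/6 = 663/2

663/2


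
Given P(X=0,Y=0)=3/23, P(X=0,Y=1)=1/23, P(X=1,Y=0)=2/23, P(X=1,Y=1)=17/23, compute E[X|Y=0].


P(Y=0) = 5/23
E[X|Y=0] = (0*3 + 1*2)/5 = 2/5

2/5


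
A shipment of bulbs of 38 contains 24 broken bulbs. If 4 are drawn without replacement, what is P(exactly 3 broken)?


P(X=3) = C(24,3)*C(14,1) / C(38,4)
= 2024*14 / 73815
= 28336/73815 = 4048/10545

4048/10545


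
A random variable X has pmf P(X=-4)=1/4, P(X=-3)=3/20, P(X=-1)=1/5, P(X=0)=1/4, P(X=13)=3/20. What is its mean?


E[X] = sum(x * P(x))
= -4*1/4 - 3*3/20 - 1*1/5 + 0*1/4 + 13*3/20
= 3/10

3/10


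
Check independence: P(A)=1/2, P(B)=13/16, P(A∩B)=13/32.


P(A)*P(B) = 1/2*13/16 = 13/32
P(A∩B) = 13/32, which equals P(A)P(B), so independent

Yes, A and B are independent


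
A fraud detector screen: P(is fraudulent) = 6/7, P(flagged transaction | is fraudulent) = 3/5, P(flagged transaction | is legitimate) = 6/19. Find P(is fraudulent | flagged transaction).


P(A) = P(A|B)P(B) + P(A|B')P(B') = 3/5*6/7 + 6/19*1/7 = 372/665
P(B|A) = P(A|B)P(B)/P(A) = (18/35)/(372/665) = 57/62

57/62


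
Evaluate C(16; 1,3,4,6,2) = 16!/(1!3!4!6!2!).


16! = 20922789888000
Denominator: 1!=1 * 3!=6 * 4!=24 * 6!=720 * 2!=2
Coefficient = 20922789888000 / 207360 = 100900800

100900800


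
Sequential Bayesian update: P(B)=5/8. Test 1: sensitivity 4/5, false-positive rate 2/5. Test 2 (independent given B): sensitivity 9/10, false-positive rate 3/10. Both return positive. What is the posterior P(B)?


After test 1: P(+) = 4/5*5/8 + 2/5*3/8 = 13/20
P(B|+) = (1/2)/(13/20) = 10/13
After test 2 (use post1 as new prior): P(+) = 9/10*10/13 + 3/10*3/13 = 99/130
P(B|+,+) = (9/13)/(99/130) = 10/11

10/11


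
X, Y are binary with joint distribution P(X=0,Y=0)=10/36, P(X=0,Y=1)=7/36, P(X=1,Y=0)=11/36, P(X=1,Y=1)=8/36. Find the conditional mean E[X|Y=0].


P(Y=0) = 21/36
E[X|Y=0] = (0*10 + 1*11)/21 = 11/21

11/21


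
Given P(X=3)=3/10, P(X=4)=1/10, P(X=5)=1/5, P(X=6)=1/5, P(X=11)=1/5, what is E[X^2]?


E[X^2] = sum(g(x)*P(x))
= 9*3/10 + 16*1/10 + 25*1/5 + 36*1/5 + 121*1/5
= 407/10

407/10


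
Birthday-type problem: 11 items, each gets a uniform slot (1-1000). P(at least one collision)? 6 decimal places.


P(all different) = prod((1000-i)/1000 for i=0..10) = 0.946302
P(at least one match) = 1 - 0.946302 = 0.053698

0.053698


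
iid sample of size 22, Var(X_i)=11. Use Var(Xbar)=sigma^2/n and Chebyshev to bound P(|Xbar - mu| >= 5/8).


Var(Xbar) = Var(X)/n = 11/22
Chebyshev: P(|Xbar-mu| >= 5/8) <= Var(Xbar)/(5/8)^2 = (1/2)/(25/64) = 32/25
Bound exceeds 1, so trivial bound: 1

1


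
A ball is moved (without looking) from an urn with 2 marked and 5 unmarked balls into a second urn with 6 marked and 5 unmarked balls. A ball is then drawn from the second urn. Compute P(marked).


P(transfer marked) = 2/7; P(transfer unmarked) = 5/7
If marked transferred: Urn II has 7 marked of 12, so P(marked|marked moved) = 7/12
If unmarked transferred: Urn II has 6 marked of 12, so P(marked|unmarked moved) = 1/2
By total probability: P(marked) = 2/7*7/12 + 5/7*1/2 = 11/21

11/21


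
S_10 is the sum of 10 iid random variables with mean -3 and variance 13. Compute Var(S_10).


By independence, Var(S_n) = n*Var(X_1) = 10*13 = 130

130


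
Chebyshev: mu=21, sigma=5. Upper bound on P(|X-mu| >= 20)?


k = 20/5 = 4
Chebyshev: P(|X-mu| >= k*sigma) <= 1/k^2 = 1/4^2 = 1/16

1/16


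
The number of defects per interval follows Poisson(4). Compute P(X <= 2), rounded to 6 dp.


P(X<=2) = e^(-4)*4^0/0! + e^(-4)*4^1/1! + e^(-4)*4^2/2!
≈ 0.0183156389 + 0.0732625556 + 0.1465251111
= 0.2381033056
≈ 0.238103

0.238103


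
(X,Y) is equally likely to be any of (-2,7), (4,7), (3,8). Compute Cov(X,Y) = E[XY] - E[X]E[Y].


E[X]=5/3, E[Y]=22/3, E[XY]=38/3
Cov(X,Y) = E[XY] - E[X]E[Y] = 38/3 - 5/3*22/3 = 4/9

4/9


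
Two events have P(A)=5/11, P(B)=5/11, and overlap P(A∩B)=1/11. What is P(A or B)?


P(A∪B) = P(A) + P(B) - P(A∩B)
= 5/11 + 5/11 - 1/11 = 9/11

9/11


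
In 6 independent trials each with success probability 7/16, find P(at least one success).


P(at least one) = 1 - P(none)
P(none) = (1 - 7/16)^6 = (9/16)^6 = 531441/16777216
P(at least one) = 1 - 531441/16777216 = 16245775/16777216

16245775/16777216


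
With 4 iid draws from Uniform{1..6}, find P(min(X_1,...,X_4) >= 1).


P(min >= 1) = P(all X_i >= 1) = (P(X_1 >= 1))^4
= (6/6)^4 = 1^4 = 1

1


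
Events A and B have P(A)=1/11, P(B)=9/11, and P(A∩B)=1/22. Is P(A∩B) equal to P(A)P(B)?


P(A)*P(B) = 1/11*9/11 = 9/121
P(A∩B) = 1/22 != 9/121, so not independent

No, A and B are not independent


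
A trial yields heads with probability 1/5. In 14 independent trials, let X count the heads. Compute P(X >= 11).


P(X>=11) = P(X=11) + P(X=12) + P(X=13) + P(X=14)
= 23296/6103515625 + 1456/6103515625 + 56/6103515625 + 1/6103515625
= 24809/6103515625

24809/6103515625


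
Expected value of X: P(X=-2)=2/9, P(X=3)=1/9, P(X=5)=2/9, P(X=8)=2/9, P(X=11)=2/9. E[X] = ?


E[X] = sum(x * P(x))
= -2*2/9 + 3*1/9 + 5*2/9 + 8*2/9 + 11*2/9
= 47/9

47/9


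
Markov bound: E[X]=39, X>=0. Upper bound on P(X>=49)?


Markov: P(X >= a) <= E[X]/a
P(X >= 49) <= 39/49

39/49


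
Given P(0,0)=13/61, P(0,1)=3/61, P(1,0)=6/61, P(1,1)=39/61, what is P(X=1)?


P(X=1) = P(1,0)+P(1,1) = 6/61 + 39/61 = 45/61

45/61


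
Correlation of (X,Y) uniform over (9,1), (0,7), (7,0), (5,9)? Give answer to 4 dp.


Cov(X,Y) = -8.8125, Var(X) = 11.1875, Var(Y) = 14.6875
rho = Cov/(sqrt(VarX)*sqrt(VarY)) = -0.6875

-0.6875


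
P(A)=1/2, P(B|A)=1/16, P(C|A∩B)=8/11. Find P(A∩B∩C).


P(A∩B∩C) = P(A) * P(B|A) * P(C|A∩B)
= 1/2 * 1/16 * 8/11
= 1/32 * 8/11 = 1/44

1/44


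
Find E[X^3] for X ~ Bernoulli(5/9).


For Bernoulli: X in {0,1}
E[X^3] = 0^3*(1-5/9) + 1^3*5/9 = 5/9

5/9


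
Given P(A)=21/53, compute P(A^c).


P(A') = 1 - P(A) = 1 - 21/53 = 32/53

32/53


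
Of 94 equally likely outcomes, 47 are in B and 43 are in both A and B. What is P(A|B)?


P(A|B) = P(A∩B)/P(B) = (43/94)/(47/94) = 43/47

43/47


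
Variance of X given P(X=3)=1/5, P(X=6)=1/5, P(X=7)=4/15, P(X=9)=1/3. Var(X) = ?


E[X] = 20/3, E[X^2] = 736/15
Var(X) = E[X^2] - (E[X])^2 = 736/15 - (20/3)^2 = 208/45

208/45


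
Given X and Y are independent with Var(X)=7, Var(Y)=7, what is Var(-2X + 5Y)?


Independence => Cov(X,Y)=0
Var(-2X + 5Y) = (-2)^2*Var(X) + 5^2*Var(Y)
= 4*7 + 25*7 = 203

203


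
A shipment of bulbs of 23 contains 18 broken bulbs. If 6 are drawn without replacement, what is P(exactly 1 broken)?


P(X=1) = C(18,1)*C(5,5) / C(23,6)
= 18*1 / 100947
= 18/100947 = 6/33649

6/33649


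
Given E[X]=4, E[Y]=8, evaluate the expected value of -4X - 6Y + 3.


E[-4X - 6Y + 3] = -4*E[X] - 6*E[Y] + 3
= (-4)*(4) + (-6)*(8) + (3)
= -16 - 48 + 3 = -61

-61


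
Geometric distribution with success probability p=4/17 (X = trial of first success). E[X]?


For geometric (trials until first success), E[X] = 1/p = 1/(4/17) = 17/4

17/4


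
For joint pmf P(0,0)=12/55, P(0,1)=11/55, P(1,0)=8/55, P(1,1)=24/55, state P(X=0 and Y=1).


Read from table: P(X=0, Y=1) = 11/55 = 1/5

1/5


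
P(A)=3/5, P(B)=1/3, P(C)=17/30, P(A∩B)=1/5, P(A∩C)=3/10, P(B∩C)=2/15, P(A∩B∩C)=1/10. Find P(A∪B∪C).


P(A∪B∪C) = P(A)+P(B)+P(C) - P(AB)-P(AC)-P(BC) + P(ABC)
= 3/5+1/3+17/30 - 1/5-3/10-2/15 + 1/10
= 29/30

29/30


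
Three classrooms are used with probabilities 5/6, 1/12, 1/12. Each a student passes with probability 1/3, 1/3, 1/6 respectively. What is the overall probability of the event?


P(A) = P(A|B1)P(B1) + P(A|B2)P(B2) + P(A|B3)P(B3)
= 1/3*5/6 + 1/3*1/12 + 1/6*1/12
= 5/18 + 1/36 + 1/72 = 23/72

23/72


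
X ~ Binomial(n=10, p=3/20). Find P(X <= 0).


P(X<=0) = P(X=0)
= 2015993900449/10240000000000
= 2015993900449/10240000000000

2015993900449/10240000000000


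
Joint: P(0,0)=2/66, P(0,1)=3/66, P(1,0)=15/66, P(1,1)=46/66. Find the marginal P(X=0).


P(X=0) = P(0,0)+P(0,1) = 2/66 + 3/66 = 5/66

5/66


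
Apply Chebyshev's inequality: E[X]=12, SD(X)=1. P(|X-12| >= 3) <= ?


k = 3/1 = 3
Chebyshev: P(|X-mu| >= k*sigma) <= 1/k^2 = 1/3^2 = 1/9

1/9


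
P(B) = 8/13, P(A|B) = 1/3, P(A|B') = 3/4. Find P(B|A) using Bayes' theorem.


P(A) = P(A|B)P(B) + P(A|B')P(B') = 1/3*8/13 + 3/4*5/13 = 77/156
P(B|A) = P(A|B)P(B)/P(A) = (8/39)/(77/156) = 32/77

32/77


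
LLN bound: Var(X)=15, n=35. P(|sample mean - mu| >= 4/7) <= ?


Var(Xbar) = Var(X)/n = 15/35
Chebyshev: P(|Xbar-mu| >= 4/7) <= Var(Xbar)/(4/7)^2 = (3/7)/(16/49) = 21/16
Bound exceeds 1, so trivial bound: 1

1


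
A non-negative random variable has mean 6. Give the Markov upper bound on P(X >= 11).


Markov: P(X >= a) <= E[X]/a
P(X >= 11) <= 6/11

6/11


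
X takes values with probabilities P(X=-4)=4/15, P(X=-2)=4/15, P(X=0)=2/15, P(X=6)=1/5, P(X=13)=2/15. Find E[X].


E[X] = sum(x * P(x))
= -4*4/15 - 2*4/15 + 0*2/15 + 6*1/5 + 13*2/15
= 4/3

4/3


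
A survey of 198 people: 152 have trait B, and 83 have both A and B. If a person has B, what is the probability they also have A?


P(A|B) = P(A∩B)/P(B) = (83/198)/(152/198) = 83/152

83/152


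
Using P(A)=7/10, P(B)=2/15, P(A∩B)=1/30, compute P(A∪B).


P(A∪B) = P(A) + P(B) - P(A∩B)
= 7/10 + 2/15 - 1/30 = 4/5

4/5


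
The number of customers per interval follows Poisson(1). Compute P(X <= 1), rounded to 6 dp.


P(X<=1) = e^(-1)*1^0/0! + e^(-1)*1^1/1!
≈ 0.3678794412 + 0.3678794412
= 0.7357588824
≈ 0.735759

0.735759


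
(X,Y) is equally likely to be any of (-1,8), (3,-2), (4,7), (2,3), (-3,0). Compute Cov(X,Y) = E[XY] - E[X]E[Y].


E[X]=1, E[Y]=16/5, E[XY]=4
Cov(X,Y) = E[XY] - E[X]E[Y] = 4 - 1*16/5 = 4/5

4/5


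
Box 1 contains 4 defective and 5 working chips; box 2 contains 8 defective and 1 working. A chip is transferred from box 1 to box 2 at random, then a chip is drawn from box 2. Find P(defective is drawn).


P(transfer defective) = 4/9; P(transfer working) = 5/9
If defective transferred: Urn II has 9 defective of 10, so P(defective|defective moved) = 9/10
If working transferred: Urn II has 8 defective of 10, so P(defective|working moved) = 4/5
By total probability: P(defective) = 4/9*9/10 + 5/9*4/5 = 38/45

38/45


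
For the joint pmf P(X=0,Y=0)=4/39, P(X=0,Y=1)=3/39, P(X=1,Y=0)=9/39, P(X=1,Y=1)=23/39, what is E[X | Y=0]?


P(Y=0) = 13/39
E[X|Y=0] = (0*4 + 1*9)/13 = 9/13

9/13


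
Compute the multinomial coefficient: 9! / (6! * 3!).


9! = 362880
Denominator: 6!=720 * 3!=6
Coefficient = 362880 / 4320 = 84

84


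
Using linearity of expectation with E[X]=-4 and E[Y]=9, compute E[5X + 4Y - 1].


E[5X + 4Y - 1] = 5*E[X] + 4*E[Y] - 1
= (5)*(-4) + (4)*(9) + (-1)
= -20 + 36 - 1 = 15

15


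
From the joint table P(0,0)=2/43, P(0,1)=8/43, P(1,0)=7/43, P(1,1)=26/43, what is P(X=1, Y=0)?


Read from table: P(X=1, Y=0) = 7/43

7/43


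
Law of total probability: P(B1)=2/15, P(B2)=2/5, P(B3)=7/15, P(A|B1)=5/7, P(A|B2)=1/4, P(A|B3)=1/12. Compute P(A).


P(A) = P(A|B1)P(B1) + P(A|B2)P(B2) + P(A|B3)P(B3)
= 5/7*2/15 + 1/4*2/5 + 1/12*7/15
= 2/21 + 1/10 + 7/180 = 59/252

59/252


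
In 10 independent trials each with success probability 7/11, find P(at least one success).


P(at least one) = 1 - P(none)
P(none) = (1 - 7/11)^10 = (4/11)^10 = 1048576/25937424601
P(at least one) = 1 - 1048576/25937424601 = 25936376025/25937424601

25936376025/25937424601


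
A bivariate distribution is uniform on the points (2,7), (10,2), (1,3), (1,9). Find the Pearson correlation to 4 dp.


Cov(X,Y) = -6.8750, Var(X) = 14.2500, Var(Y) = 8.1875
rho = Cov/(sqrt(VarX)*sqrt(VarY)) = -0.6365

-0.6365


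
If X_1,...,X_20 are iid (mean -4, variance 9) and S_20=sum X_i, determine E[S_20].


E[S_n] = n*E[X_1] = 20*-4 = -80

-80


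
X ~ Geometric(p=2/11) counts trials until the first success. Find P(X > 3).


P(X > 3) = P(first 3 trials all fail) = (1-p)^3 = (9/11)^3 = 729/1331

729/1331


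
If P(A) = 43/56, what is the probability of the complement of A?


P(A') = 1 - P(A) = 1 - 43/56 = 13/56

13/56


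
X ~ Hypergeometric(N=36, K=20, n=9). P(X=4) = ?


P(X=4) = C(20,4)*C(16,5) / C(36,9)
= 4845*4368 / 94143280
= 21162960/94143280 = 2223/9889

2223/9889


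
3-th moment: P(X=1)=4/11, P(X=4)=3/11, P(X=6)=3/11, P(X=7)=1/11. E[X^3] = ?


E[X^3] = sum(x^3 * P(x))
= 1*4/11 + 64*3/11 + 216*3/11 + 343*1/11
= 1187/11

1187/11


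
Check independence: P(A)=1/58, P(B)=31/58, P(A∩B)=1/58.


P(A)*P(B) = 1/58*31/58 = 31/3364
P(A∩B) = 1/58 != 31/3364, so not independent

No, A and B are not independent


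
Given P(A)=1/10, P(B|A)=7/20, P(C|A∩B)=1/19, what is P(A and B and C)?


P(A∩B∩C) = P(A) * P(B|A) * P(C|A∩B)
= 1/10 * 7/20 * 1/19
= 7/200 * 1/19 = 7/3800

7/3800
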